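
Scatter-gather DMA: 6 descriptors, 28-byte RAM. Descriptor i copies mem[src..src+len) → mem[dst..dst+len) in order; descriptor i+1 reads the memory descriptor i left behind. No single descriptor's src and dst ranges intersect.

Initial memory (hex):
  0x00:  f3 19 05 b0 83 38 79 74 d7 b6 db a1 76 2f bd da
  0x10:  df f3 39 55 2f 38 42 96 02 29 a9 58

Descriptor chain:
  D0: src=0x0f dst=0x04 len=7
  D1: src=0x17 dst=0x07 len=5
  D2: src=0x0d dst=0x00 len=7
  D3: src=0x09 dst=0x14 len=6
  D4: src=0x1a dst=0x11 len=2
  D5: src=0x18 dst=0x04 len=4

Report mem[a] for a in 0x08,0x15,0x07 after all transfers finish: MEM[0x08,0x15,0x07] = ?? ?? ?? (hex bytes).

#0 dst[0x04+7] := {0xda,0xdf,0xf3,0x39,0x55,0x2f,0x38}
#1 dst[0x07+5] := {0x96,0x02,0x29,0xa9,0x58}
#2 dst[0x00+7] := {0x2f,0xbd,0xda,0xdf,0xf3,0x39,0x55}
#3 dst[0x14+6] := {0x29,0xa9,0x58,0x76,0x2f,0xbd}
#4 dst[0x11+2] := {0xa9,0x58}
#5 dst[0x04+4] := {0x2f,0xbd,0xa9,0x58}
query mem[0x08]=0x02, mem[0x15]=0xa9, mem[0x07]=0x58

MEM[0x08,0x15,0x07] = 02 a9 58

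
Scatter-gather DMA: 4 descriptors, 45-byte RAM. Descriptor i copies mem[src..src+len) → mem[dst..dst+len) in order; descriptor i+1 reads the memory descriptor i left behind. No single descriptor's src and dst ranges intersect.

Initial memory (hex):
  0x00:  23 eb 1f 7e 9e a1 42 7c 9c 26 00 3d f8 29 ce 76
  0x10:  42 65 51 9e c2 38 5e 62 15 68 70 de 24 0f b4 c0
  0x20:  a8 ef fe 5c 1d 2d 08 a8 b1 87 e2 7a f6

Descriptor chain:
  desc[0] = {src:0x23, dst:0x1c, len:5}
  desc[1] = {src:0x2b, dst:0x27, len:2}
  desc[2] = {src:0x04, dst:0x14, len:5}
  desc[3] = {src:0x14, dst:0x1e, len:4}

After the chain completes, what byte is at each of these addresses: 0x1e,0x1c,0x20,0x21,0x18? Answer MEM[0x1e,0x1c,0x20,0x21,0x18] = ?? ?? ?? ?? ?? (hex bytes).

MEM[0x1e,0x1c,0x20,0x21,0x18] = 9e 5c 42 7c 9c

  after D0: wrote 5B at 0x1c = 5c1d2d08a8
  after D1: wrote 2B at 0x27 = 7af6
  after D2: wrote 5B at 0x14 = 9ea1427c9c
  after D3: wrote 4B at 0x1e = 9ea1427c
query mem[0x1e]=0x9e, mem[0x1c]=0x5c, mem[0x20]=0x42, mem[0x21]=0x7c, mem[0x18]=0x9c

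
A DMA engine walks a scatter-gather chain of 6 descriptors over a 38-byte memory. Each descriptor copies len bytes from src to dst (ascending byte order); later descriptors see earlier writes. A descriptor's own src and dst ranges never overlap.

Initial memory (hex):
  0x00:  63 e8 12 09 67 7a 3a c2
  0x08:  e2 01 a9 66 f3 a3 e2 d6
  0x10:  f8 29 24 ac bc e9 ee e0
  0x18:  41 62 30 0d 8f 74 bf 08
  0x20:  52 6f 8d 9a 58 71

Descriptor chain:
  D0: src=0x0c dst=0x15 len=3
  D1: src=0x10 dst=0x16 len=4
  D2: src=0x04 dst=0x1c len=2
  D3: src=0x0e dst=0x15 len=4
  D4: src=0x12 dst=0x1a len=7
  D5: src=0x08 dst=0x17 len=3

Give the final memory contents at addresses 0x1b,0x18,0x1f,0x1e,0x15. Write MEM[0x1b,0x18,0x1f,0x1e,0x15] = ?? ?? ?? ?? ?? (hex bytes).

MEM[0x1b,0x18,0x1f,0x1e,0x15] = ac 01 f8 d6 e2

[0] 0x0c->0x15 len=3 : f3 a3 e2
[1] 0x10->0x16 len=4 : f8 29 24 ac
[2] 0x04->0x1c len=2 : 67 7a
[3] 0x0e->0x15 len=4 : e2 d6 f8 29
[4] 0x12->0x1a len=7 : 24 ac bc e2 d6 f8 29
[5] 0x08->0x17 len=3 : e2 01 a9
query mem[0x1b]=0xac, mem[0x18]=0x01, mem[0x1f]=0xf8, mem[0x1e]=0xd6, mem[0x15]=0xe2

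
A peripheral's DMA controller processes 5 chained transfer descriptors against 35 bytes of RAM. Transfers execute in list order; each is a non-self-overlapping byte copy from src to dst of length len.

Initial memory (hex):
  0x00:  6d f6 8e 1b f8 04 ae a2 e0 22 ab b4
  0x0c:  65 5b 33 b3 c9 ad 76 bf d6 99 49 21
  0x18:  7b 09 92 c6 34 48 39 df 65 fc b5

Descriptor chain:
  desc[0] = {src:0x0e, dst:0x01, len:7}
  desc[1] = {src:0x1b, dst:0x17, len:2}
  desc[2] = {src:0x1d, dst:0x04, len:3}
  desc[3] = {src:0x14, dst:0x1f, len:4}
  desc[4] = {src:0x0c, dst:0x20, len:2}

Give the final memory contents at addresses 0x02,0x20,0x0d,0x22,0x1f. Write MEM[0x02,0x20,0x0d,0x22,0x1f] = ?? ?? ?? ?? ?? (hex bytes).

D0: mem[0x01..0x07] <- [33 b3 c9 ad 76 bf d6]
D1: mem[0x17..0x18] <- [c6 34]
D2: mem[0x04..0x06] <- [48 39 df]
D3: mem[0x1f..0x22] <- [d6 99 49 c6]
D4: mem[0x20..0x21] <- [65 5b]
query mem[0x02]=0xb3, mem[0x20]=0x65, mem[0x0d]=0x5b, mem[0x22]=0xc6, mem[0x1f]=0xd6

MEM[0x02,0x20,0x0d,0x22,0x1f] = b3 65 5b c6 d6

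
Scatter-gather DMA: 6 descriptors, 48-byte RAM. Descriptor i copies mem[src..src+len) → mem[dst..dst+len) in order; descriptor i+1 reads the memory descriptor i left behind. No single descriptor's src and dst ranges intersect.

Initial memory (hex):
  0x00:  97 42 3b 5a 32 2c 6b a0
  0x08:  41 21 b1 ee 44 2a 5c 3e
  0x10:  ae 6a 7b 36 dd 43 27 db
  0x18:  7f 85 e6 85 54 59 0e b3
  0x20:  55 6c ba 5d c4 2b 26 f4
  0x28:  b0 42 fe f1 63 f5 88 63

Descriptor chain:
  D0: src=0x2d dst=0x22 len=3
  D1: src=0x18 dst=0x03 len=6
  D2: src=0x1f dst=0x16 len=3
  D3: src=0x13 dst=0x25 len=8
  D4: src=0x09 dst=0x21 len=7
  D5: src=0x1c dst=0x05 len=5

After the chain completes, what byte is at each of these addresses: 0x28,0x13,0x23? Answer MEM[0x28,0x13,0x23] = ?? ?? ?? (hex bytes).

MEM[0x28,0x13,0x23] = b3 36 ee

[0] 0x2d->0x22 len=3 : f5 88 63
[1] 0x18->0x03 len=6 : 7f 85 e6 85 54 59
[2] 0x1f->0x16 len=3 : b3 55 6c
[3] 0x13->0x25 len=8 : 36 dd 43 b3 55 6c 85 e6
[4] 0x09->0x21 len=7 : 21 b1 ee 44 2a 5c 3e
[5] 0x1c->0x05 len=5 : 54 59 0e b3 55
query mem[0x28]=0xb3, mem[0x13]=0x36, mem[0x23]=0xee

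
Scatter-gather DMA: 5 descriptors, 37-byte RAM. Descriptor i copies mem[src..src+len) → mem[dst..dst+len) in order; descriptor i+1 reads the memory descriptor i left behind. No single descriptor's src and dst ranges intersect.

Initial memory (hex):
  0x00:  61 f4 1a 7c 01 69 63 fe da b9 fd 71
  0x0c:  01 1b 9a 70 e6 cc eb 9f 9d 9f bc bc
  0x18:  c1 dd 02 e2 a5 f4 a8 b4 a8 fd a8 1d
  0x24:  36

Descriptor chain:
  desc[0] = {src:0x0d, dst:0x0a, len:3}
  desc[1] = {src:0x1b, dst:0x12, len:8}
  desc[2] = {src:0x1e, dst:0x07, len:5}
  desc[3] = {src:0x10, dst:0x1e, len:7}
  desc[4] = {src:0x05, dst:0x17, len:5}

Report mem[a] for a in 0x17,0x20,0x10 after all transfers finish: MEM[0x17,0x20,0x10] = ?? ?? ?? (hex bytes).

MEM[0x17,0x20,0x10] = 69 e2 e6

#0 dst[0x0a+3] := {0x1b,0x9a,0x70}
#1 dst[0x12+8] := {0xe2,0xa5,0xf4,0xa8,0xb4,0xa8,0xfd,0xa8}
#2 dst[0x07+5] := {0xa8,0xb4,0xa8,0xfd,0xa8}
#3 dst[0x1e+7] := {0xe6,0xcc,0xe2,0xa5,0xf4,0xa8,0xb4}
#4 dst[0x17+5] := {0x69,0x63,0xa8,0xb4,0xa8}
query mem[0x17]=0x69, mem[0x20]=0xe2, mem[0x10]=0xe6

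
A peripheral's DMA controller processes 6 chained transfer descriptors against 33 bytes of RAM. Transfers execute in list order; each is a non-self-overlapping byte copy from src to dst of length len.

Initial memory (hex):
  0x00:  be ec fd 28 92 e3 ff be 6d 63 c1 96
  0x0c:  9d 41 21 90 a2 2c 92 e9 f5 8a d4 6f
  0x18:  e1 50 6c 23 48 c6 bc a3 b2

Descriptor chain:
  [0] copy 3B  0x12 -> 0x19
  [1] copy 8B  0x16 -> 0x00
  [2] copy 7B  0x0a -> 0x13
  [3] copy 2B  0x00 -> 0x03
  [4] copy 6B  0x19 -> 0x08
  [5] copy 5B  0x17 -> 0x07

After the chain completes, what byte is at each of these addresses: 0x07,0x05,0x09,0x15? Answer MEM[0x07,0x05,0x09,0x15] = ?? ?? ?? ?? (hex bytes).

  after D0: wrote 3B at 0x19 = 92e9f5
  after D1: wrote 8B at 0x00 = d46fe192e9f548c6
  after D2: wrote 7B at 0x13 = c1969d412190a2
  after D3: wrote 2B at 0x03 = d46f
  after D4: wrote 6B at 0x08 = a2e9f548c6bc
  after D5: wrote 5B at 0x07 = 2190a2e9f5
query mem[0x07]=0x21, mem[0x05]=0xf5, mem[0x09]=0xa2, mem[0x15]=0x9d

MEM[0x07,0x05,0x09,0x15] = 21 f5 a2 9d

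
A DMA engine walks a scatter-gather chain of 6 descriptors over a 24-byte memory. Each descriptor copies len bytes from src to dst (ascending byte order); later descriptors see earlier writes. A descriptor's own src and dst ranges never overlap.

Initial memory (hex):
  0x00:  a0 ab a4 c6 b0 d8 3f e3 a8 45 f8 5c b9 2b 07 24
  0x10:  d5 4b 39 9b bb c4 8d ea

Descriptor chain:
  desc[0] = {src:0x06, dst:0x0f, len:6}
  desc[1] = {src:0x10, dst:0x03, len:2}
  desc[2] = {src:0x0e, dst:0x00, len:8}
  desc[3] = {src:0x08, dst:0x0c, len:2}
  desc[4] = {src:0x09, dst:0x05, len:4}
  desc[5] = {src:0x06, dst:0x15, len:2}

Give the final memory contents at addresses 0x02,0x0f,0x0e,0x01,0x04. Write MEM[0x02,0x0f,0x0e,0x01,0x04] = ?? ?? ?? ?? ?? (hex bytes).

D0: mem[0x0f..0x14] <- [3f e3 a8 45 f8 5c]
D1: mem[0x03..0x04] <- [e3 a8]
D2: mem[0x00..0x07] <- [07 3f e3 a8 45 f8 5c c4]
D3: mem[0x0c..0x0d] <- [a8 45]
D4: mem[0x05..0x08] <- [45 f8 5c a8]
D5: mem[0x15..0x16] <- [f8 5c]
query mem[0x02]=0xe3, mem[0x0f]=0x3f, mem[0x0e]=0x07, mem[0x01]=0x3f, mem[0x04]=0x45

MEM[0x02,0x0f,0x0e,0x01,0x04] = e3 3f 07 3f 45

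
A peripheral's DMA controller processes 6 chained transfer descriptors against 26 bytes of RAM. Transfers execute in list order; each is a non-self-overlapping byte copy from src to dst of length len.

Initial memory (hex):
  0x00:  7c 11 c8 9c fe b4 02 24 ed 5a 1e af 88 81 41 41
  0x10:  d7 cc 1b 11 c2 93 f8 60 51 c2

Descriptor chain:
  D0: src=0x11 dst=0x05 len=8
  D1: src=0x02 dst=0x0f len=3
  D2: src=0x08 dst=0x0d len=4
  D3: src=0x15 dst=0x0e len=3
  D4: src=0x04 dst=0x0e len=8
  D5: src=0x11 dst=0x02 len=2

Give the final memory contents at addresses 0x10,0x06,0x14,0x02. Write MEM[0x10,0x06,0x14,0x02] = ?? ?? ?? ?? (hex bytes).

D0: mem[0x05..0x0c] <- [cc 1b 11 c2 93 f8 60 51]
D1: mem[0x0f..0x11] <- [c8 9c fe]
D2: mem[0x0d..0x10] <- [c2 93 f8 60]
D3: mem[0x0e..0x10] <- [93 f8 60]
D4: mem[0x0e..0x15] <- [fe cc 1b 11 c2 93 f8 60]
D5: mem[0x02..0x03] <- [11 c2]
query mem[0x10]=0x1b, mem[0x06]=0x1b, mem[0x14]=0xf8, mem[0x02]=0x11

MEM[0x10,0x06,0x14,0x02] = 1b 1b f8 11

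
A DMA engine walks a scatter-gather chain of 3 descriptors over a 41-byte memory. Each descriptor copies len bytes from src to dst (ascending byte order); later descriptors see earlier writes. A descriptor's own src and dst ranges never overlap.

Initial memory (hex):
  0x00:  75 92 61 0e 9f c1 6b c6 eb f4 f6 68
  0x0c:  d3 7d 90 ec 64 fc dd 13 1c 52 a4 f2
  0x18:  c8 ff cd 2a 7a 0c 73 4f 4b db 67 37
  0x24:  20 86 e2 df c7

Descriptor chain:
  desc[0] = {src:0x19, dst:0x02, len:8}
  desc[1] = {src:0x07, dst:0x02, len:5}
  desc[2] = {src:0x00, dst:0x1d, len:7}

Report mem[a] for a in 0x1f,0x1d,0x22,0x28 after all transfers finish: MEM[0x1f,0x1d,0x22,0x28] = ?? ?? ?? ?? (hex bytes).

MEM[0x1f,0x1d,0x22,0x28] = 73 75 f6 c7

D0: mem[0x02..0x09] <- [ff cd 2a 7a 0c 73 4f 4b]
D1: mem[0x02..0x06] <- [73 4f 4b f6 68]
D2: mem[0x1d..0x23] <- [75 92 73 4f 4b f6 68]
query mem[0x1f]=0x73, mem[0x1d]=0x75, mem[0x22]=0xf6, mem[0x28]=0xc7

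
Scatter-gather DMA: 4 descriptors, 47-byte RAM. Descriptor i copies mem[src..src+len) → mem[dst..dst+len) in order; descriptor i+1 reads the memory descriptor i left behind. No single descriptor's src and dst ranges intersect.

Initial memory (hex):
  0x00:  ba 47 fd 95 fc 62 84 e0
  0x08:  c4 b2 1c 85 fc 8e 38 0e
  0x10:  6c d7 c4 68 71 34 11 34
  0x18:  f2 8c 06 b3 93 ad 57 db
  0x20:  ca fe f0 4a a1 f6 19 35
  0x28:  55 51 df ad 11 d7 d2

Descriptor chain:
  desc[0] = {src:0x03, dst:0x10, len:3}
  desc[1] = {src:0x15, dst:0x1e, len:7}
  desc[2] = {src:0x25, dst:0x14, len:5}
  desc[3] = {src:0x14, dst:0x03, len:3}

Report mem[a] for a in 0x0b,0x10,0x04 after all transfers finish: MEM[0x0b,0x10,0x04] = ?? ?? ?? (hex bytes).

MEM[0x0b,0x10,0x04] = 85 95 19

D0: mem[0x10..0x12] <- [95 fc 62]
D1: mem[0x1e..0x24] <- [34 11 34 f2 8c 06 b3]
D2: mem[0x14..0x18] <- [f6 19 35 55 51]
D3: mem[0x03..0x05] <- [f6 19 35]
query mem[0x0b]=0x85, mem[0x10]=0x95, mem[0x04]=0x19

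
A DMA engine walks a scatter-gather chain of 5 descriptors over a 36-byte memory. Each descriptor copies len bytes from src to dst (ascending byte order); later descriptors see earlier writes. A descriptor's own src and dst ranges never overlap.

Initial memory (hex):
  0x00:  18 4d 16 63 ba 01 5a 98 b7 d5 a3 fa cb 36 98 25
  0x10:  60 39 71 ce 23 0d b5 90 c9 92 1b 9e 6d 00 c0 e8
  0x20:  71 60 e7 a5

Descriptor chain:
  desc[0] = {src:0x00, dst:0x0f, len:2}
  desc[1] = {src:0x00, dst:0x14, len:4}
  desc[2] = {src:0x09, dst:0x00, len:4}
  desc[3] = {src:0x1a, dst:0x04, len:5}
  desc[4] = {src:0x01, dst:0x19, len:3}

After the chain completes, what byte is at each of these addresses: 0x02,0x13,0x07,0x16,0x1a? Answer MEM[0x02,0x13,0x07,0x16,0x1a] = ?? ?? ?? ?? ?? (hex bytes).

[0] 0x00->0x0f len=2 : 18 4d
[1] 0x00->0x14 len=4 : 18 4d 16 63
[2] 0x09->0x00 len=4 : d5 a3 fa cb
[3] 0x1a->0x04 len=5 : 1b 9e 6d 00 c0
[4] 0x01->0x19 len=3 : a3 fa cb
query mem[0x02]=0xfa, mem[0x13]=0xce, mem[0x07]=0x00, mem[0x16]=0x16, mem[0x1a]=0xfa

MEM[0x02,0x13,0x07,0x16,0x1a] = fa ce 00 16 fa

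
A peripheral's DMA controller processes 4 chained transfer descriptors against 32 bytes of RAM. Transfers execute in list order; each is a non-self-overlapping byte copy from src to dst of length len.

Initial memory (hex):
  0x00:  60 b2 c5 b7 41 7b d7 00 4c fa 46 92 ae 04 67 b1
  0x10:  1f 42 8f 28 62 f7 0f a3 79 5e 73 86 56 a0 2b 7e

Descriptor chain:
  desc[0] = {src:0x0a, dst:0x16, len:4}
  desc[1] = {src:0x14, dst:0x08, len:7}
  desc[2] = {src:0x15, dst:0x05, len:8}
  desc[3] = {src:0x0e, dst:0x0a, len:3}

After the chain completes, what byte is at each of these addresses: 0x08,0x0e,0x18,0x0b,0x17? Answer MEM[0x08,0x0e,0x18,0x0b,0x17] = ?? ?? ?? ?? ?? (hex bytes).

[0] 0x0a->0x16 len=4 : 46 92 ae 04
[1] 0x14->0x08 len=7 : 62 f7 46 92 ae 04 73
[2] 0x15->0x05 len=8 : f7 46 92 ae 04 73 86 56
[3] 0x0e->0x0a len=3 : 73 b1 1f
query mem[0x08]=0xae, mem[0x0e]=0x73, mem[0x18]=0xae, mem[0x0b]=0xb1, mem[0x17]=0x92

MEM[0x08,0x0e,0x18,0x0b,0x17] = ae 73 ae b1 92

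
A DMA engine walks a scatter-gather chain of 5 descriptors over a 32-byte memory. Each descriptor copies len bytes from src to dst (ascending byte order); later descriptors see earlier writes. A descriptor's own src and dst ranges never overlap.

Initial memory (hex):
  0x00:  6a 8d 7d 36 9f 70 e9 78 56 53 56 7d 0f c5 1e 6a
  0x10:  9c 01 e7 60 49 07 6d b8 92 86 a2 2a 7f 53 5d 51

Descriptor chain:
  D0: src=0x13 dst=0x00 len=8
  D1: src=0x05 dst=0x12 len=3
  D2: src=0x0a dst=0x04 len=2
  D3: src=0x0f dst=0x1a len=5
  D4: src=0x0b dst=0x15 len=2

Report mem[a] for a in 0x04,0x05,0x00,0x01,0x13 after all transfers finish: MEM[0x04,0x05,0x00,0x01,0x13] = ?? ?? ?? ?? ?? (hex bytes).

[0] 0x13->0x00 len=8 : 60 49 07 6d b8 92 86 a2
[1] 0x05->0x12 len=3 : 92 86 a2
[2] 0x0a->0x04 len=2 : 56 7d
[3] 0x0f->0x1a len=5 : 6a 9c 01 92 86
[4] 0x0b->0x15 len=2 : 7d 0f
query mem[0x04]=0x56, mem[0x05]=0x7d, mem[0x00]=0x60, mem[0x01]=0x49, mem[0x13]=0x86

MEM[0x04,0x05,0x00,0x01,0x13] = 56 7d 60 49 86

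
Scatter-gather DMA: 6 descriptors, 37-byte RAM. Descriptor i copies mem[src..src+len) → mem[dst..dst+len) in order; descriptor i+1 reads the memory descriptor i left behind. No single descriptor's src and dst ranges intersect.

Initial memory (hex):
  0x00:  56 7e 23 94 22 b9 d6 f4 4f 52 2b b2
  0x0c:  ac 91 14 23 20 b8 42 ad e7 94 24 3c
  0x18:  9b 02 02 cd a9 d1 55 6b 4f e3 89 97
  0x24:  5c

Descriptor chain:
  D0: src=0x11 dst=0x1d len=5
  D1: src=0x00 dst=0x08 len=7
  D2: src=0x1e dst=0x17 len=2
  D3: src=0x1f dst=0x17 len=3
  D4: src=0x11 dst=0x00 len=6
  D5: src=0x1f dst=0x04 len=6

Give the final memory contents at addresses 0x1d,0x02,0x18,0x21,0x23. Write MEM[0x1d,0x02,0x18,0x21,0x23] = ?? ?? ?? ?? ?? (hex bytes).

MEM[0x1d,0x02,0x18,0x21,0x23] = b8 ad e7 94 97

  after D0: wrote 5B at 0x1d = b842ade794
  after D1: wrote 7B at 0x08 = 567e239422b9d6
  after D2: wrote 2B at 0x17 = 42ad
  after D3: wrote 3B at 0x17 = ade794
  after D4: wrote 6B at 0x00 = b842ade79424
  after D5: wrote 6B at 0x04 = ade79489975c
query mem[0x1d]=0xb8, mem[0x02]=0xad, mem[0x18]=0xe7, mem[0x21]=0x94, mem[0x23]=0x97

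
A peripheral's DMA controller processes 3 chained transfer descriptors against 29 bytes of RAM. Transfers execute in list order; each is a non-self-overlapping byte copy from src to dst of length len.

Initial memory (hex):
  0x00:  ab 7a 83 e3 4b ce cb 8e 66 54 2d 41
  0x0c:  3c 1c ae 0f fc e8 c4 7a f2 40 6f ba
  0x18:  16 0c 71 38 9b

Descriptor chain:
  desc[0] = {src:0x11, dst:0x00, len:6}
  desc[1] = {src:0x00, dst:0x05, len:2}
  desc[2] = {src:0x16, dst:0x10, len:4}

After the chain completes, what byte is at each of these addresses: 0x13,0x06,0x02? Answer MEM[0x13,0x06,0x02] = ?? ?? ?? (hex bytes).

MEM[0x13,0x06,0x02] = 0c c4 7a

D0: mem[0x00..0x05] <- [e8 c4 7a f2 40 6f]
D1: mem[0x05..0x06] <- [e8 c4]
D2: mem[0x10..0x13] <- [6f ba 16 0c]
query mem[0x13]=0x0c, mem[0x06]=0xc4, mem[0x02]=0x7a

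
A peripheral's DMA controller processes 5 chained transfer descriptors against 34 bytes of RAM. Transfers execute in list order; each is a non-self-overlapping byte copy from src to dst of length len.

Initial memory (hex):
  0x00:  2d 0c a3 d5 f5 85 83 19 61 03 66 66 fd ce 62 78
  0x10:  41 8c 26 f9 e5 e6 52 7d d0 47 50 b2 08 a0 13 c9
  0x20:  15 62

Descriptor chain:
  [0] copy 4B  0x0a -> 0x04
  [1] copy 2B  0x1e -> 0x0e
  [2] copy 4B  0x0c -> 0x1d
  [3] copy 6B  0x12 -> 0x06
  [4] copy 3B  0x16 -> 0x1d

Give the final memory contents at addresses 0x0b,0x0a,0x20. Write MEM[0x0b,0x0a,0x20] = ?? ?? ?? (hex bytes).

D0: mem[0x04..0x07] <- [66 66 fd ce]
D1: mem[0x0e..0x0f] <- [13 c9]
D2: mem[0x1d..0x20] <- [fd ce 13 c9]
D3: mem[0x06..0x0b] <- [26 f9 e5 e6 52 7d]
D4: mem[0x1d..0x1f] <- [52 7d d0]
query mem[0x0b]=0x7d, mem[0x0a]=0x52, mem[0x20]=0xc9

MEM[0x0b,0x0a,0x20] = 7d 52 c9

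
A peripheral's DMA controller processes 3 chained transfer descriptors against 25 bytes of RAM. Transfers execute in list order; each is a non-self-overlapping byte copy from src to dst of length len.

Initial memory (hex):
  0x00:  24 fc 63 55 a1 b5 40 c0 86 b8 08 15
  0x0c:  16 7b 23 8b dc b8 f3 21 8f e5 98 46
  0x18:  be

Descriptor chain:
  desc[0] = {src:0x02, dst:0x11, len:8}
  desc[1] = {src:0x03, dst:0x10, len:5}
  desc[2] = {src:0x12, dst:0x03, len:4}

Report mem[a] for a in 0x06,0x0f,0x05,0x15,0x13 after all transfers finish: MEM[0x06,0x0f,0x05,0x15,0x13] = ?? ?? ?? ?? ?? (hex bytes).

D0: mem[0x11..0x18] <- [63 55 a1 b5 40 c0 86 b8]
D1: mem[0x10..0x14] <- [55 a1 b5 40 c0]
D2: mem[0x03..0x06] <- [b5 40 c0 40]
query mem[0x06]=0x40, mem[0x0f]=0x8b, mem[0x05]=0xc0, mem[0x15]=0x40, mem[0x13]=0x40

MEM[0x06,0x0f,0x05,0x15,0x13] = 40 8b c0 40 40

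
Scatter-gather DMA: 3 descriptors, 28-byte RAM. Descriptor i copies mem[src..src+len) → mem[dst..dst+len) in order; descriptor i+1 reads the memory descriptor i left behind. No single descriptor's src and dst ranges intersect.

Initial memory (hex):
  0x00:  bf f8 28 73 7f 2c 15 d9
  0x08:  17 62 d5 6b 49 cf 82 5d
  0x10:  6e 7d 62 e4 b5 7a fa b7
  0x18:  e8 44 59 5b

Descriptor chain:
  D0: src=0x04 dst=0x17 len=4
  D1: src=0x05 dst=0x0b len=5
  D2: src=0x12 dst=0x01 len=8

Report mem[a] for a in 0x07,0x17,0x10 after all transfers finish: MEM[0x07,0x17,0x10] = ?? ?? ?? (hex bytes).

#0 dst[0x17+4] := {0x7f,0x2c,0x15,0xd9}
#1 dst[0x0b+5] := {0x2c,0x15,0xd9,0x17,0x62}
#2 dst[0x01+8] := {0x62,0xe4,0xb5,0x7a,0xfa,0x7f,0x2c,0x15}
query mem[0x07]=0x2c, mem[0x17]=0x7f, mem[0x10]=0x6e

MEM[0x07,0x17,0x10] = 2c 7f 6e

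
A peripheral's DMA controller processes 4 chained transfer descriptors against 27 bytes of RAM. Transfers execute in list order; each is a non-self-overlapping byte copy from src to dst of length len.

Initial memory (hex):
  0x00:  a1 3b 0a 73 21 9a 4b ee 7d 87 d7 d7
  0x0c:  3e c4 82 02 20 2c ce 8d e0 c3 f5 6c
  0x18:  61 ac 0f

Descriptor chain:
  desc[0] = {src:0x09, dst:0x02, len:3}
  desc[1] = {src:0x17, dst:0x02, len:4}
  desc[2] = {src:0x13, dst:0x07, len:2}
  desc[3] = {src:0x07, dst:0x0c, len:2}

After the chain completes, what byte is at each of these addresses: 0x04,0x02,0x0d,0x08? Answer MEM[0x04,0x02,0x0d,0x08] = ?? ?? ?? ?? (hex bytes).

#0 dst[0x02+3] := {0x87,0xd7,0xd7}
#1 dst[0x02+4] := {0x6c,0x61,0xac,0x0f}
#2 dst[0x07+2] := {0x8d,0xe0}
#3 dst[0x0c+2] := {0x8d,0xe0}
query mem[0x04]=0xac, mem[0x02]=0x6c, mem[0x0d]=0xe0, mem[0x08]=0xe0

MEM[0x04,0x02,0x0d,0x08] = ac 6c e0 e0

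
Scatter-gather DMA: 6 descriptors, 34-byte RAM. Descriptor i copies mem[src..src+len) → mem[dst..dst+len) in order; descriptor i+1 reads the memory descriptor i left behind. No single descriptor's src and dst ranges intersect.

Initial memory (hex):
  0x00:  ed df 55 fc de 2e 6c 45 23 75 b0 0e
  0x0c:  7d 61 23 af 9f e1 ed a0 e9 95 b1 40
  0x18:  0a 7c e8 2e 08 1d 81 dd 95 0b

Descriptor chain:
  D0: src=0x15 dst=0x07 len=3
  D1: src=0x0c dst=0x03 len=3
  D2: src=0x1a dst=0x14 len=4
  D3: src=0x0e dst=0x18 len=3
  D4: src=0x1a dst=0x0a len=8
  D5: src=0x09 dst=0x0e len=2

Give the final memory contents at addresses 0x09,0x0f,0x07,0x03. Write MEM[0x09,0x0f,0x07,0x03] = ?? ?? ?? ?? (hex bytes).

[0] 0x15->0x07 len=3 : 95 b1 40
[1] 0x0c->0x03 len=3 : 7d 61 23
[2] 0x1a->0x14 len=4 : e8 2e 08 1d
[3] 0x0e->0x18 len=3 : 23 af 9f
[4] 0x1a->0x0a len=8 : 9f 2e 08 1d 81 dd 95 0b
[5] 0x09->0x0e len=2 : 40 9f
query mem[0x09]=0x40, mem[0x0f]=0x9f, mem[0x07]=0x95, mem[0x03]=0x7d

MEM[0x09,0x0f,0x07,0x03] = 40 9f 95 7d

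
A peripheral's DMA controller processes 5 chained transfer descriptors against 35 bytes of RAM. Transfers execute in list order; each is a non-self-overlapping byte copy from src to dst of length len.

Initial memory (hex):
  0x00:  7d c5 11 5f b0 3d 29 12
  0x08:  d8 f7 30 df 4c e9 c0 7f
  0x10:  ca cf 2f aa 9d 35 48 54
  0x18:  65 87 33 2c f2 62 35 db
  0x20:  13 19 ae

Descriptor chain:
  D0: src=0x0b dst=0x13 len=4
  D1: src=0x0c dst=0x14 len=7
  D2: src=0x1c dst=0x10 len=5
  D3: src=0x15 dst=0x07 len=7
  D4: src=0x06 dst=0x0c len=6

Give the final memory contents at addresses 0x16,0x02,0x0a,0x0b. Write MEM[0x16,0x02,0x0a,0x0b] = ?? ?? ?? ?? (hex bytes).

MEM[0x16,0x02,0x0a,0x0b] = c0 11 ca cf

  after D0: wrote 4B at 0x13 = df4ce9c0
  after D1: wrote 7B at 0x14 = 4ce9c07fcacf2f
  after D2: wrote 5B at 0x10 = f26235db13
  after D3: wrote 7B at 0x07 = e9c07fcacf2f2c
  after D4: wrote 6B at 0x0c = 29e9c07fcacf
query mem[0x16]=0xc0, mem[0x02]=0x11, mem[0x0a]=0xca, mem[0x0b]=0xcf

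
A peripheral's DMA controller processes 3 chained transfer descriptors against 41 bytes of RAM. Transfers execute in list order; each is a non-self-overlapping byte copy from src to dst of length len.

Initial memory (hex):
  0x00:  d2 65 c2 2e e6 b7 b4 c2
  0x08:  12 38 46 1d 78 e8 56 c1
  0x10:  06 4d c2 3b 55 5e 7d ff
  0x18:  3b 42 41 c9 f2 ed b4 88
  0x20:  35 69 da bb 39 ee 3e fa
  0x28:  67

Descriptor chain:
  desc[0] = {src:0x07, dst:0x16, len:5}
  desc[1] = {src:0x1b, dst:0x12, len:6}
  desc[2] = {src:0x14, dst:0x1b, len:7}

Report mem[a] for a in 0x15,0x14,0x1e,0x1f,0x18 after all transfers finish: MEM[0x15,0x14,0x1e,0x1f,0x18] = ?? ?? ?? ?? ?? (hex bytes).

[0] 0x07->0x16 len=5 : c2 12 38 46 1d
[1] 0x1b->0x12 len=6 : c9 f2 ed b4 88 35
[2] 0x14->0x1b len=7 : ed b4 88 35 38 46 1d
query mem[0x15]=0xb4, mem[0x14]=0xed, mem[0x1e]=0x35, mem[0x1f]=0x38, mem[0x18]=0x38

MEM[0x15,0x14,0x1e,0x1f,0x18] = b4 ed 35 38 38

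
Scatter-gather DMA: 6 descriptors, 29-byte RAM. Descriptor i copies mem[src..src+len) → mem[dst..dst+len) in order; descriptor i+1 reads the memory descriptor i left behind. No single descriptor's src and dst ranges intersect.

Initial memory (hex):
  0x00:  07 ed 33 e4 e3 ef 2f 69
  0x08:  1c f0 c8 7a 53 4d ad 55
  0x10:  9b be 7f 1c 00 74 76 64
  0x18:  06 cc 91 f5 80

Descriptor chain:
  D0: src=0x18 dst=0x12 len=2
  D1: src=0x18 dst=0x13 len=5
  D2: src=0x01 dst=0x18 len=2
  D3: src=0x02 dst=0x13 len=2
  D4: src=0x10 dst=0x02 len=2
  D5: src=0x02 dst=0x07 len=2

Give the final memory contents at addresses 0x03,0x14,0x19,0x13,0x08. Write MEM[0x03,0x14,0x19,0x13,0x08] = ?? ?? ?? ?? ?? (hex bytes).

MEM[0x03,0x14,0x19,0x13,0x08] = be e4 33 33 be

#0 dst[0x12+2] := {0x06,0xcc}
#1 dst[0x13+5] := {0x06,0xcc,0x91,0xf5,0x80}
#2 dst[0x18+2] := {0xed,0x33}
#3 dst[0x13+2] := {0x33,0xe4}
#4 dst[0x02+2] := {0x9b,0xbe}
#5 dst[0x07+2] := {0x9b,0xbe}
query mem[0x03]=0xbe, mem[0x14]=0xe4, mem[0x19]=0x33, mem[0x13]=0x33, mem[0x08]=0xbe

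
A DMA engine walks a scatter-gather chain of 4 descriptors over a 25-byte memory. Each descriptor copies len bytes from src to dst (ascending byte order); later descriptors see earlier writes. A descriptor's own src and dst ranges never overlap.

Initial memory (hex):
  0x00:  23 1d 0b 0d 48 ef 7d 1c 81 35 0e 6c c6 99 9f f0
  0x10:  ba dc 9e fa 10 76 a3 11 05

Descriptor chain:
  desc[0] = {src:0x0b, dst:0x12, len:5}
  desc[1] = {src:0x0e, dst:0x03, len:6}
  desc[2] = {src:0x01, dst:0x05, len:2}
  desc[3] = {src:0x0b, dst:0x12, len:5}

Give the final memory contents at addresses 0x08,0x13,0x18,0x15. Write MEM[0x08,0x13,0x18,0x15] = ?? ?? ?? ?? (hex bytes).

[0] 0x0b->0x12 len=5 : 6c c6 99 9f f0
[1] 0x0e->0x03 len=6 : 9f f0 ba dc 6c c6
[2] 0x01->0x05 len=2 : 1d 0b
[3] 0x0b->0x12 len=5 : 6c c6 99 9f f0
query mem[0x08]=0xc6, mem[0x13]=0xc6, mem[0x18]=0x05, mem[0x15]=0x9f

MEM[0x08,0x13,0x18,0x15] = c6 c6 05 9f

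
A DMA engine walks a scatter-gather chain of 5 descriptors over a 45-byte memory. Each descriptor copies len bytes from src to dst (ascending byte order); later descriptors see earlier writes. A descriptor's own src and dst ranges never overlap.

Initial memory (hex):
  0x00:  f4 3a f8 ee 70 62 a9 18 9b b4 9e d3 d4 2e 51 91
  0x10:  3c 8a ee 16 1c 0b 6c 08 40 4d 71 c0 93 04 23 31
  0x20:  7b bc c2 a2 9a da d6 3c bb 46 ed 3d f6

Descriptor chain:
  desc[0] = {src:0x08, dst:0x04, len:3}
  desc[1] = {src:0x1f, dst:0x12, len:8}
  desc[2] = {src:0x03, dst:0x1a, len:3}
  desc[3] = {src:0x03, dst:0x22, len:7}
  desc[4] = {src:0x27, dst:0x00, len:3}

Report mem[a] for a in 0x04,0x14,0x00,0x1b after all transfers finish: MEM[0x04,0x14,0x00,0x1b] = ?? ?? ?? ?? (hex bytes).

MEM[0x04,0x14,0x00,0x1b] = 9b bc 9b 9b

D0: mem[0x04..0x06] <- [9b b4 9e]
D1: mem[0x12..0x19] <- [31 7b bc c2 a2 9a da d6]
D2: mem[0x1a..0x1c] <- [ee 9b b4]
D3: mem[0x22..0x28] <- [ee 9b b4 9e 18 9b b4]
D4: mem[0x00..0x02] <- [9b b4 46]
query mem[0x04]=0x9b, mem[0x14]=0xbc, mem[0x00]=0x9b, mem[0x1b]=0x9b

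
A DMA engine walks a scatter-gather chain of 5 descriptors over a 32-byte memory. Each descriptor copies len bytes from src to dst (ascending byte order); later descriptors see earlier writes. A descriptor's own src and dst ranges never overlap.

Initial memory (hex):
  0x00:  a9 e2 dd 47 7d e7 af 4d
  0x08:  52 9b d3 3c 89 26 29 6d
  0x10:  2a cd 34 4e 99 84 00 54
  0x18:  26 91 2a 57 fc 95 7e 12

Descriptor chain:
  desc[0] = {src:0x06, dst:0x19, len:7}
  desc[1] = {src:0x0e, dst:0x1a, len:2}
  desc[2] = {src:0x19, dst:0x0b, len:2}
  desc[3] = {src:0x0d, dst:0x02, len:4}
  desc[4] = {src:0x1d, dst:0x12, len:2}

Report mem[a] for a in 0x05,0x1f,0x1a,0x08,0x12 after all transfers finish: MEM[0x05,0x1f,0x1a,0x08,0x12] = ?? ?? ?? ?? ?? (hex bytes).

#0 dst[0x19+7] := {0xaf,0x4d,0x52,0x9b,0xd3,0x3c,0x89}
#1 dst[0x1a+2] := {0x29,0x6d}
#2 dst[0x0b+2] := {0xaf,0x29}
#3 dst[0x02+4] := {0x26,0x29,0x6d,0x2a}
#4 dst[0x12+2] := {0xd3,0x3c}
query mem[0x05]=0x2a, mem[0x1f]=0x89, mem[0x1a]=0x29, mem[0x08]=0x52, mem[0x12]=0xd3

MEM[0x05,0x1f,0x1a,0x08,0x12] = 2a 89 29 52 d3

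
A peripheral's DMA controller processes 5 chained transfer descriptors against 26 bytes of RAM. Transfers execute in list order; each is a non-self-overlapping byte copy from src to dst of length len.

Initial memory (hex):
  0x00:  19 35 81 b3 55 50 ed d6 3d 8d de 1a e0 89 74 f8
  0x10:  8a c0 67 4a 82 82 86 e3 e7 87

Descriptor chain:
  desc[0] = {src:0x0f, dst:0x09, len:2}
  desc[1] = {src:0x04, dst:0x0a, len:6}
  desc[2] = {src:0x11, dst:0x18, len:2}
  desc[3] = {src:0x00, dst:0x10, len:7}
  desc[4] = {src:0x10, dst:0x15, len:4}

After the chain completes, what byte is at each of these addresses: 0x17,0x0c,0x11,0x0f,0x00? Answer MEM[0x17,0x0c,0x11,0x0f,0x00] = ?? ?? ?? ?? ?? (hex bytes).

MEM[0x17,0x0c,0x11,0x0f,0x00] = 81 ed 35 f8 19

D0: mem[0x09..0x0a] <- [f8 8a]
D1: mem[0x0a..0x0f] <- [55 50 ed d6 3d f8]
D2: mem[0x18..0x19] <- [c0 67]
D3: mem[0x10..0x16] <- [19 35 81 b3 55 50 ed]
D4: mem[0x15..0x18] <- [19 35 81 b3]
query mem[0x17]=0x81, mem[0x0c]=0xed, mem[0x11]=0x35, mem[0x0f]=0xf8, mem[0x00]=0x19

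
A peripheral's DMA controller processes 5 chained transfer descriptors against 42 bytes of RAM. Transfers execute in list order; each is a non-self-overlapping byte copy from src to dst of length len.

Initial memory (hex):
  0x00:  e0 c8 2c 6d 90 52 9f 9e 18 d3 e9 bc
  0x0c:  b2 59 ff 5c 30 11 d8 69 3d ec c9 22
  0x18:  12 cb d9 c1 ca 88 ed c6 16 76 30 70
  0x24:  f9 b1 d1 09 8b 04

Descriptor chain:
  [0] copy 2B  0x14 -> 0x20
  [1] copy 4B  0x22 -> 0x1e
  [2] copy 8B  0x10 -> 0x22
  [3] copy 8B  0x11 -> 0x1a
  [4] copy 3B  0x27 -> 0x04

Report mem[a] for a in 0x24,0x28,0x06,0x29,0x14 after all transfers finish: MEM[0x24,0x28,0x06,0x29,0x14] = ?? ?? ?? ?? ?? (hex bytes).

[0] 0x14->0x20 len=2 : 3d ec
[1] 0x22->0x1e len=4 : 30 70 f9 b1
[2] 0x10->0x22 len=8 : 30 11 d8 69 3d ec c9 22
[3] 0x11->0x1a len=8 : 11 d8 69 3d ec c9 22 12
[4] 0x27->0x04 len=3 : ec c9 22
query mem[0x24]=0xd8, mem[0x28]=0xc9, mem[0x06]=0x22, mem[0x29]=0x22, mem[0x14]=0x3d

MEM[0x24,0x28,0x06,0x29,0x14] = d8 c9 22 22 3d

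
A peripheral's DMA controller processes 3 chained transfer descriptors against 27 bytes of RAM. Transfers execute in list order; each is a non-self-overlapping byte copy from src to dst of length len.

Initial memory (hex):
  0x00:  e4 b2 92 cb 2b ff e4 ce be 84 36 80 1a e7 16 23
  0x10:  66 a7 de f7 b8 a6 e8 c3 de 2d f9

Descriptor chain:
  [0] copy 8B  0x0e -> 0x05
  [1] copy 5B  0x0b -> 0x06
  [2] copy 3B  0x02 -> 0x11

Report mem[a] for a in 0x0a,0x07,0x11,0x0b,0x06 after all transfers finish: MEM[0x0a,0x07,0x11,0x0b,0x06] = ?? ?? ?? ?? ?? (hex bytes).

MEM[0x0a,0x07,0x11,0x0b,0x06] = 23 a6 92 b8 b8

[0] 0x0e->0x05 len=8 : 16 23 66 a7 de f7 b8 a6
[1] 0x0b->0x06 len=5 : b8 a6 e7 16 23
[2] 0x02->0x11 len=3 : 92 cb 2b
query mem[0x0a]=0x23, mem[0x07]=0xa6, mem[0x11]=0x92, mem[0x0b]=0xb8, mem[0x06]=0xb8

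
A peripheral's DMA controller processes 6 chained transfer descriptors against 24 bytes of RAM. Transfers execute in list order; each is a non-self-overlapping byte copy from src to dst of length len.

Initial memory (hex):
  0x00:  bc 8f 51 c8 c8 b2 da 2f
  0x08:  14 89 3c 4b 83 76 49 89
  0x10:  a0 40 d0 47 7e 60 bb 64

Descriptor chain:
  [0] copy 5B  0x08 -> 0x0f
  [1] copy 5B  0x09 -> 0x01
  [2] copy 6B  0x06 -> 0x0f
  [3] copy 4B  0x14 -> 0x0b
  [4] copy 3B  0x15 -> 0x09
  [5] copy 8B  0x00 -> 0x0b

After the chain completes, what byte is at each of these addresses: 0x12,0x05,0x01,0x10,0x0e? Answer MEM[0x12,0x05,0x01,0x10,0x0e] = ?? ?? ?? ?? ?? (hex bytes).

D0: mem[0x0f..0x13] <- [14 89 3c 4b 83]
D1: mem[0x01..0x05] <- [89 3c 4b 83 76]
D2: mem[0x0f..0x14] <- [da 2f 14 89 3c 4b]
D3: mem[0x0b..0x0e] <- [4b 60 bb 64]
D4: mem[0x09..0x0b] <- [60 bb 64]
D5: mem[0x0b..0x12] <- [bc 89 3c 4b 83 76 da 2f]
query mem[0x12]=0x2f, mem[0x05]=0x76, mem[0x01]=0x89, mem[0x10]=0x76, mem[0x0e]=0x4b

MEM[0x12,0x05,0x01,0x10,0x0e] = 2f 76 89 76 4b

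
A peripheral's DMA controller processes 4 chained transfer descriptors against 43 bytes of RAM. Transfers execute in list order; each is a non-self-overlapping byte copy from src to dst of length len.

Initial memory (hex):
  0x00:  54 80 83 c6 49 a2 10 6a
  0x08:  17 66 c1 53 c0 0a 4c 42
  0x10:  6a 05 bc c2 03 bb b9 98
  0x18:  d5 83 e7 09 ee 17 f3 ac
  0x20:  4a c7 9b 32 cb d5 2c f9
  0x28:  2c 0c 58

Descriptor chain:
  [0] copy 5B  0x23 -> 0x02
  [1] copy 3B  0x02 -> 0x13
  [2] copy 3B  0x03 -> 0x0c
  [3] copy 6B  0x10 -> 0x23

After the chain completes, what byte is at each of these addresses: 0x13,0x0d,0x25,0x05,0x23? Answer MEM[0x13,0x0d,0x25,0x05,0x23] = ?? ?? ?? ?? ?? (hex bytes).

MEM[0x13,0x0d,0x25,0x05,0x23] = 32 d5 bc 2c 6a

  after D0: wrote 5B at 0x02 = 32cbd52cf9
  after D1: wrote 3B at 0x13 = 32cbd5
  after D2: wrote 3B at 0x0c = cbd52c
  after D3: wrote 6B at 0x23 = 6a05bc32cbd5
query mem[0x13]=0x32, mem[0x0d]=0xd5, mem[0x25]=0xbc, mem[0x05]=0x2c, mem[0x23]=0x6a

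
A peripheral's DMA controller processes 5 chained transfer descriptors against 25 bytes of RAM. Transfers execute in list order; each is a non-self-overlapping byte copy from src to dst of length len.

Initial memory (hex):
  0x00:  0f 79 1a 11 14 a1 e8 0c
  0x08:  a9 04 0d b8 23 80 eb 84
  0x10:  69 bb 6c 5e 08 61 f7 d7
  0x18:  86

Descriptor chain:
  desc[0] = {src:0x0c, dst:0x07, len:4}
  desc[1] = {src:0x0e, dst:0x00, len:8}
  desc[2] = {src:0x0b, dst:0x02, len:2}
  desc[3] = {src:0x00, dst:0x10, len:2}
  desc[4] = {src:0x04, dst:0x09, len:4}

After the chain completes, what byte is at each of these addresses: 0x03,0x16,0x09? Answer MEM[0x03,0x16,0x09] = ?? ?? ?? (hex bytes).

MEM[0x03,0x16,0x09] = 23 f7 6c

D0: mem[0x07..0x0a] <- [23 80 eb 84]
D1: mem[0x00..0x07] <- [eb 84 69 bb 6c 5e 08 61]
D2: mem[0x02..0x03] <- [b8 23]
D3: mem[0x10..0x11] <- [eb 84]
D4: mem[0x09..0x0c] <- [6c 5e 08 61]
query mem[0x03]=0x23, mem[0x16]=0xf7, mem[0x09]=0x6c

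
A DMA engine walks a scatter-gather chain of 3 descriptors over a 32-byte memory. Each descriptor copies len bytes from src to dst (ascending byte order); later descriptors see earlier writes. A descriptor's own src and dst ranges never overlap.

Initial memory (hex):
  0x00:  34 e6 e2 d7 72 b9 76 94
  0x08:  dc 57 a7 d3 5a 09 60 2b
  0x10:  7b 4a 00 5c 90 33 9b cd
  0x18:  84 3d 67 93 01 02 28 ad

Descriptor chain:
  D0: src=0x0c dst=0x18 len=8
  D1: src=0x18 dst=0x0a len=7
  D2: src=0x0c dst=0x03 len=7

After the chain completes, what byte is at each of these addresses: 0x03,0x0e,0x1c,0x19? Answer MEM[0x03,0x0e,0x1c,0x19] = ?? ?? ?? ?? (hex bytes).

#0 dst[0x18+8] := {0x5a,0x09,0x60,0x2b,0x7b,0x4a,0x00,0x5c}
#1 dst[0x0a+7] := {0x5a,0x09,0x60,0x2b,0x7b,0x4a,0x00}
#2 dst[0x03+7] := {0x60,0x2b,0x7b,0x4a,0x00,0x4a,0x00}
query mem[0x03]=0x60, mem[0x0e]=0x7b, mem[0x1c]=0x7b, mem[0x19]=0x09

MEM[0x03,0x0e,0x1c,0x19] = 60 7b 7b 09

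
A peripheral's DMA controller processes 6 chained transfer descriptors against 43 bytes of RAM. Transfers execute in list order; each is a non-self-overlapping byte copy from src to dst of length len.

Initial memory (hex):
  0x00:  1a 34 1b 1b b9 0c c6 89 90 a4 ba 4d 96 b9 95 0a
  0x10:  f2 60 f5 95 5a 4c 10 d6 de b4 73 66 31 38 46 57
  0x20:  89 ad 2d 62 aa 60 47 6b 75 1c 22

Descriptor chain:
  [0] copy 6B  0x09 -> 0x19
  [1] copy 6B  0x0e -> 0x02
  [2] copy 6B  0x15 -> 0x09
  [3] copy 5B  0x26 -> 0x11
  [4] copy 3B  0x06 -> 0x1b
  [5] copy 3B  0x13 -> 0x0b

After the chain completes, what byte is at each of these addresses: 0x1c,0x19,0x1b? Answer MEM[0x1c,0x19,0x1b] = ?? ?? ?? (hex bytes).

#0 dst[0x19+6] := {0xa4,0xba,0x4d,0x96,0xb9,0x95}
#1 dst[0x02+6] := {0x95,0x0a,0xf2,0x60,0xf5,0x95}
#2 dst[0x09+6] := {0x4c,0x10,0xd6,0xde,0xa4,0xba}
#3 dst[0x11+5] := {0x47,0x6b,0x75,0x1c,0x22}
#4 dst[0x1b+3] := {0xf5,0x95,0x90}
#5 dst[0x0b+3] := {0x75,0x1c,0x22}
query mem[0x1c]=0x95, mem[0x19]=0xa4, mem[0x1b]=0xf5

MEM[0x1c,0x19,0x1b] = 95 a4 f5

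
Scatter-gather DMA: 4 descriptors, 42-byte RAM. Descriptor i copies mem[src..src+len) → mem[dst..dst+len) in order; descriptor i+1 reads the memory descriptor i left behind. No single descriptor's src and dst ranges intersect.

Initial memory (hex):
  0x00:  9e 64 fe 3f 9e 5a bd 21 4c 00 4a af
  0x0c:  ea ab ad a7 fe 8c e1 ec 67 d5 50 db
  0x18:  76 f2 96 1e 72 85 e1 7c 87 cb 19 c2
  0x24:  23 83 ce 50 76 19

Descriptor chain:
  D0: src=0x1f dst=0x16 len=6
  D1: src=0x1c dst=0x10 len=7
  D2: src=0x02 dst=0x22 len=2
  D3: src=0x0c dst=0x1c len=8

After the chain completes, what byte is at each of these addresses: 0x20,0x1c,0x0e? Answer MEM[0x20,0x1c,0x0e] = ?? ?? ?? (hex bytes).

#0 dst[0x16+6] := {0x7c,0x87,0xcb,0x19,0xc2,0x23}
#1 dst[0x10+7] := {0x72,0x85,0xe1,0x7c,0x87,0xcb,0x19}
#2 dst[0x22+2] := {0xfe,0x3f}
#3 dst[0x1c+8] := {0xea,0xab,0xad,0xa7,0x72,0x85,0xe1,0x7c}
query mem[0x20]=0x72, mem[0x1c]=0xea, mem[0x0e]=0xad

MEM[0x20,0x1c,0x0e] = 72 ea ad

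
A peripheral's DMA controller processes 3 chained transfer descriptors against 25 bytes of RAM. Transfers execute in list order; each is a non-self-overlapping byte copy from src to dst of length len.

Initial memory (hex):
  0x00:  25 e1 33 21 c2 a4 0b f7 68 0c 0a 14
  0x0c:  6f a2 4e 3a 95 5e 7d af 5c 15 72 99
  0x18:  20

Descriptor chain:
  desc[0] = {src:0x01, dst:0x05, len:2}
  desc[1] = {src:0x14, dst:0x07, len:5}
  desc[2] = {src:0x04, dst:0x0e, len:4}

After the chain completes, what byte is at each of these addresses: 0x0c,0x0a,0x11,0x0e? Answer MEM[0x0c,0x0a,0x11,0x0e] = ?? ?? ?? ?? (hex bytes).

MEM[0x0c,0x0a,0x11,0x0e] = 6f 99 5c c2

  after D0: wrote 2B at 0x05 = e133
  after D1: wrote 5B at 0x07 = 5c15729920
  after D2: wrote 4B at 0x0e = c2e1335c
query mem[0x0c]=0x6f, mem[0x0a]=0x99, mem[0x11]=0x5c, mem[0x0e]=0xc2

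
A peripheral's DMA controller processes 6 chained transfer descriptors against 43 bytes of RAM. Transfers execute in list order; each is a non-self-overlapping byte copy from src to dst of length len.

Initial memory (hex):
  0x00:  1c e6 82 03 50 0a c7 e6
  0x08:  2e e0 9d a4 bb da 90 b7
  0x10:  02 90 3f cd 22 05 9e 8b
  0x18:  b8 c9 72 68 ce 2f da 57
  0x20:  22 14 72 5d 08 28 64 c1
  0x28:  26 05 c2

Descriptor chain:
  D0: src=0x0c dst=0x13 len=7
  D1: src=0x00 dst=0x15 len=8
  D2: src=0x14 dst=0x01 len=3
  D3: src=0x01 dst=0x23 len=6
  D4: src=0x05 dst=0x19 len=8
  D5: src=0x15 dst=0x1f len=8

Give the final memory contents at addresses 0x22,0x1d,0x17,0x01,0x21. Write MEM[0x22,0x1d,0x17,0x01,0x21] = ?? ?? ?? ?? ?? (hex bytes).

  after D0: wrote 7B at 0x13 = bbda90b702903f
  after D1: wrote 8B at 0x15 = 1ce68203500ac7e6
  after D2: wrote 3B at 0x01 = da1ce6
  after D3: wrote 6B at 0x23 = da1ce6500ac7
  after D4: wrote 8B at 0x19 = 0ac7e62ee09da4bb
  after D5: wrote 8B at 0x1f = 1ce682030ac7e62e
query mem[0x22]=0x03, mem[0x1d]=0xe0, mem[0x17]=0x82, mem[0x01]=0xda, mem[0x21]=0x82

MEM[0x22,0x1d,0x17,0x01,0x21] = 03 e0 82 da 82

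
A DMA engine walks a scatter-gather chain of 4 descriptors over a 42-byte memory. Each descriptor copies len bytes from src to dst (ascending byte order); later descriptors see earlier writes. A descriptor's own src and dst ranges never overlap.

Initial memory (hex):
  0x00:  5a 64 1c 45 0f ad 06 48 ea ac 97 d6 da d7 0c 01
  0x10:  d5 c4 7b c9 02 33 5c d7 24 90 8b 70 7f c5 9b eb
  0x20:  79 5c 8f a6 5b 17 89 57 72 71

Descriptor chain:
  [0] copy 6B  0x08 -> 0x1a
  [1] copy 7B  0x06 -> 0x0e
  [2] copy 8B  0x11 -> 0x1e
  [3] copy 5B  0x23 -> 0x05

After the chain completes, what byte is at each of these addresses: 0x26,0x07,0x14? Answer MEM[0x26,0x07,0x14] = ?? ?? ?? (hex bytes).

D0: mem[0x1a..0x1f] <- [ea ac 97 d6 da d7]
D1: mem[0x0e..0x14] <- [06 48 ea ac 97 d6 da]
D2: mem[0x1e..0x25] <- [ac 97 d6 da 33 5c d7 24]
D3: mem[0x05..0x09] <- [5c d7 24 89 57]
query mem[0x26]=0x89, mem[0x07]=0x24, mem[0x14]=0xda

MEM[0x26,0x07,0x14] = 89 24 da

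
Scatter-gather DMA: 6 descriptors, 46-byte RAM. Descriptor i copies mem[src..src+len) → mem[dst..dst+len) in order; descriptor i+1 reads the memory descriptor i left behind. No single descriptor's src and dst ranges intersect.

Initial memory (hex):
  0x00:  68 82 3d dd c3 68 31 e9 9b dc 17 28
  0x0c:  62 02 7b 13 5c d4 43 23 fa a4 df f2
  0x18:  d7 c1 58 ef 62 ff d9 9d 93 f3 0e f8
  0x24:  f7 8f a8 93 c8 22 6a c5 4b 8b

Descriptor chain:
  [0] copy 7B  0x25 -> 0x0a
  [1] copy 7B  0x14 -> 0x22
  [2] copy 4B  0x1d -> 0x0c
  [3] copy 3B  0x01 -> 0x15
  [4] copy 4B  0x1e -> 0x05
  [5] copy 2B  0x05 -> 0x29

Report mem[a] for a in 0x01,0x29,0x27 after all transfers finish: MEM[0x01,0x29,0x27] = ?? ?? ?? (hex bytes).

  after D0: wrote 7B at 0x0a = 8fa893c8226ac5
  after D1: wrote 7B at 0x22 = faa4dff2d7c158
  after D2: wrote 4B at 0x0c = ffd99d93
  after D3: wrote 3B at 0x15 = 823ddd
  after D4: wrote 4B at 0x05 = d99d93f3
  after D5: wrote 2B at 0x29 = d99d
query mem[0x01]=0x82, mem[0x29]=0xd9, mem[0x27]=0xc1

MEM[0x01,0x29,0x27] = 82 d9 c1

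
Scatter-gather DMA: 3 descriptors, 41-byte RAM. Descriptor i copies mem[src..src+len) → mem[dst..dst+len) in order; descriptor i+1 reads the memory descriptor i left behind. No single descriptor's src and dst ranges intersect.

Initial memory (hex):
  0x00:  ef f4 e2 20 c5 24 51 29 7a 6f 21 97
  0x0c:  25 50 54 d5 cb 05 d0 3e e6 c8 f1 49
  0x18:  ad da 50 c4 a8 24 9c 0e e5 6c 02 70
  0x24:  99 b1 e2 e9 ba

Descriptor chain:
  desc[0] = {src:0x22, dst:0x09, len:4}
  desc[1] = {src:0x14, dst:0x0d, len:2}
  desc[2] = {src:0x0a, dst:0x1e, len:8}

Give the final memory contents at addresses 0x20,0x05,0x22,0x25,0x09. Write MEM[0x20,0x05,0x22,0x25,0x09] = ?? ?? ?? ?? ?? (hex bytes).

[0] 0x22->0x09 len=4 : 02 70 99 b1
[1] 0x14->0x0d len=2 : e6 c8
[2] 0x0a->0x1e len=8 : 70 99 b1 e6 c8 d5 cb 05
query mem[0x20]=0xb1, mem[0x05]=0x24, mem[0x22]=0xc8, mem[0x25]=0x05, mem[0x09]=0x02

MEM[0x20,0x05,0x22,0x25,0x09] = b1 24 c8 05 02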